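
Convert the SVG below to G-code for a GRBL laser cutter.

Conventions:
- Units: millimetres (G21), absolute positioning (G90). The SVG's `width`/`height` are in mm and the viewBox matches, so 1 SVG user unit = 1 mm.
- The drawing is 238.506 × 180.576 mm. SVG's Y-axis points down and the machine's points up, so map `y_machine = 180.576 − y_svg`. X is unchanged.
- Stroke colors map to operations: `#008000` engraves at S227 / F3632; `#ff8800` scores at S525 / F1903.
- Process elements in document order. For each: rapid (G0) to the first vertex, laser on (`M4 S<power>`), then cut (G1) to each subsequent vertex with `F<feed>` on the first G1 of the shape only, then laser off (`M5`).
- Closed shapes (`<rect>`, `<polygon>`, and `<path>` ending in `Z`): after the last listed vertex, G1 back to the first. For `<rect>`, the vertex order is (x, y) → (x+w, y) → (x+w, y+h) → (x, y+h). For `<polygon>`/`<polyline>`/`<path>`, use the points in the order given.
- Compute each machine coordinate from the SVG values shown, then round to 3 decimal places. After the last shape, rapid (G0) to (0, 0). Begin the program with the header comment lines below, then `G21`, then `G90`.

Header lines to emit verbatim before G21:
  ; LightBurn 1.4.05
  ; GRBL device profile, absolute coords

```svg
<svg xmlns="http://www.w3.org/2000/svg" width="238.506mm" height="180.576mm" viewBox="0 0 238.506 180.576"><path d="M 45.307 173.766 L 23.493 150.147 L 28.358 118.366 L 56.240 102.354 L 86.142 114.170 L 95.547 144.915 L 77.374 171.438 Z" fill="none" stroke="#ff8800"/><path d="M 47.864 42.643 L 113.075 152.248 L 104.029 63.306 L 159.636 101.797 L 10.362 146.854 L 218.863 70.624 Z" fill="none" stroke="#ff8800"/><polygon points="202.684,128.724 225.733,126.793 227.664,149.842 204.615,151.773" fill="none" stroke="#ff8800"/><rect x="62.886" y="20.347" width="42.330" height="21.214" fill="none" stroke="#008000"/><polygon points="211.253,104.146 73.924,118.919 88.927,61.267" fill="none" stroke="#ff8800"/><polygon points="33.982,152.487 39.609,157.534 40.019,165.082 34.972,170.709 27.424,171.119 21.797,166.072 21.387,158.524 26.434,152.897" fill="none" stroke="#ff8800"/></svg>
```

; LightBurn 1.4.05
; GRBL device profile, absolute coords
G21
G90
G0 X45.307 Y6.810
M4 S525
G1 X23.493 Y30.429 F1903
G1 X28.358 Y62.210
G1 X56.240 Y78.222
G1 X86.142 Y66.406
G1 X95.547 Y35.661
G1 X77.374 Y9.138
G1 X45.307 Y6.810
M5
G0 X47.864 Y137.933
M4 S525
G1 X113.075 Y28.328 F1903
G1 X104.029 Y117.270
G1 X159.636 Y78.779
G1 X10.362 Y33.722
G1 X218.863 Y109.952
G1 X47.864 Y137.933
M5
G0 X202.684 Y51.852
M4 S525
G1 X225.733 Y53.783 F1903
G1 X227.664 Y30.734
G1 X204.615 Y28.803
G1 X202.684 Y51.852
M5
G0 X62.886 Y160.229
M4 S227
G1 X105.216 Y160.229 F3632
G1 X105.216 Y139.015
G1 X62.886 Y139.015
G1 X62.886 Y160.229
M5
G0 X211.253 Y76.430
M4 S525
G1 X73.924 Y61.657 F1903
G1 X88.927 Y119.309
G1 X211.253 Y76.430
M5
G0 X33.982 Y28.089
M4 S525
G1 X39.609 Y23.042 F1903
G1 X40.019 Y15.494
G1 X34.972 Y9.867
G1 X27.424 Y9.457
G1 X21.797 Y14.504
G1 X21.387 Y22.052
G1 X26.434 Y27.679
G1 X33.982 Y28.089
M5
G0 X0.000 Y0.000

1 u = 1 mm; y_m = 180.576 − y.

[1] `<path>` regular polygon, #ff8800→score S525 F1903: (45.307,6.810) → (23.493,30.429) → (28.358,62.210) → (56.240,78.222) → (86.142,66.406) → (95.547,35.661) → (77.374,9.138) → (45.307,6.810) (closed)

[2] `<path>` closed polygon, #ff8800→score S525 F1903: (47.864,137.933) → (113.075,28.328) → (104.029,117.270) → (159.636,78.779) → (10.362,33.722) → (218.863,109.952) → (47.864,137.933) (closed)

[3] `<polygon>` regular polygon, #ff8800→score S525 F1903: (202.684,51.852) → (225.733,53.783) → (227.664,30.734) → (204.615,28.803) → (202.684,51.852) (closed)

[4] `<rect>` rectangle, #008000→engrave S227 F3632: (62.886,160.229) → (105.216,160.229) → (105.216,139.015) → (62.886,139.015) → (62.886,160.229) (closed)

[5] `<polygon>` closed polygon, #ff8800→score S525 F1903: (211.253,76.430) → (73.924,61.657) → (88.927,119.309) → (211.253,76.430) (closed)

[6] `<polygon>` regular polygon, #ff8800→score S525 F1903: (33.982,28.089) → (39.609,23.042) → (40.019,15.494) → (34.972,9.867) → (27.424,9.457) → (21.797,14.504) → (21.387,22.052) → (26.434,27.679) → (33.982,28.089) (closed)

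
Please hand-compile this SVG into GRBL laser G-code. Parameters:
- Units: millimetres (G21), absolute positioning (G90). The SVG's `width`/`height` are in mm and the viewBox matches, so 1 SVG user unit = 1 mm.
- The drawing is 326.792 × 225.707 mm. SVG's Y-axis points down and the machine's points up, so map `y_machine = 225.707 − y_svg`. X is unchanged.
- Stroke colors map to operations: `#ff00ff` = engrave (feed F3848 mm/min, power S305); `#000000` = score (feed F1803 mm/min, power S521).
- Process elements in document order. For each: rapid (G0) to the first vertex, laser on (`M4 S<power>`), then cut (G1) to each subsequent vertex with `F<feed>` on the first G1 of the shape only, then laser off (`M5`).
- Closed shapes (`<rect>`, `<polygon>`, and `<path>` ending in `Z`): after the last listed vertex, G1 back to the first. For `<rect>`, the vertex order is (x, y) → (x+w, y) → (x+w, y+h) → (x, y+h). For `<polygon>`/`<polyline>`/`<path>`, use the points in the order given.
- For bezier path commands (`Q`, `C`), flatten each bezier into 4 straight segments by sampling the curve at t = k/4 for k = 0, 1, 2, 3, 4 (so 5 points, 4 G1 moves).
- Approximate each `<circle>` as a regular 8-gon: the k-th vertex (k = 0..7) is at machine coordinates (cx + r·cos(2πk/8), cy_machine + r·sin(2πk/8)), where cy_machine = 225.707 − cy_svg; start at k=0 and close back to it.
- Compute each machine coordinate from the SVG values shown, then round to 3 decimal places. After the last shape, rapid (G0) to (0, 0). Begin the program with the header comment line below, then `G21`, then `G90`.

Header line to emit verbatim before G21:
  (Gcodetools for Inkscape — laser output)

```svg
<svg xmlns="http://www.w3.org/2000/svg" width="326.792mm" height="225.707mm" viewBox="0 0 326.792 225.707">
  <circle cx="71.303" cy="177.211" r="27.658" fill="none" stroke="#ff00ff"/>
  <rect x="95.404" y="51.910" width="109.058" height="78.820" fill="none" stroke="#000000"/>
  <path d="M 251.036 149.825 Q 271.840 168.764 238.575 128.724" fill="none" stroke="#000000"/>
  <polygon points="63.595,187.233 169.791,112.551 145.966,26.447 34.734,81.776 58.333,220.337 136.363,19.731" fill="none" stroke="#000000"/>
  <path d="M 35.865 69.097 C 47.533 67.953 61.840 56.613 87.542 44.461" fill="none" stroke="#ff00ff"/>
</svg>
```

(Gcodetools for Inkscape — laser output)
G21
G90
G0 X98.961 Y48.496
M4 S305
G1 X90.860 Y68.053 F3848
G1 X71.303 Y76.154
G1 X51.746 Y68.053
G1 X43.645 Y48.496
G1 X51.746 Y28.939
G1 X71.303 Y20.838
G1 X90.860 Y28.939
G1 X98.961 Y48.496
M5
G0 X95.404 Y173.797
M4 S521
G1 X204.462 Y173.797 F1803
G1 X204.462 Y94.977
G1 X95.404 Y94.977
G1 X95.404 Y173.797
M5
G0 X251.036 Y75.882
M4 S521
G1 X258.059 Y70.099 F1803
G1 X258.323 Y71.688
G1 X251.828 Y80.649
G1 X238.575 Y96.983
M5
G0 X63.595 Y38.474
M4 S521
G1 X169.791 Y113.156 F1803
G1 X145.966 Y199.260
G1 X34.734 Y143.931
G1 X58.333 Y5.370
G1 X136.363 Y205.976
G1 X63.595 Y38.474
M5
G0 X35.865 Y156.610
M4 S305
G1 X45.248 Y159.233 F3848
G1 X56.441 Y164.800
G1 X70.265 Y172.431
G1 X87.542 Y181.246
M5
G0 X0.000 Y0.000

Since the viewBox matches the mm dimensions, user units are millimetres directly. The only transform is the Y-flip y_m = 225.707 − y_svg.

Shape 1 is a circle drawn with `<circle>`. Its stroke #ff00ff means engrave at S305, F3848. After flipping Y the toolpath is (98.961,48.496) → (90.860,68.053) → (71.303,76.154) → (51.746,68.053) → (43.645,48.496) → (51.746,28.939) → (71.303,20.838) → (90.860,28.939) → (98.961,48.496), returning to the start.

Shape 2 is a rectangle drawn with `<rect>`. Its stroke #000000 means score at S521, F1803. After flipping Y the toolpath is (95.404,173.797) → (204.462,173.797) → (204.462,94.977) → (95.404,94.977) → (95.404,173.797), returning to the start.

Shape 3 is a quadratic bezier drawn with `<path>`. Its stroke #000000 means score at S521, F1803. After flipping Y the toolpath is (251.036,75.882) → (258.059,70.099) → (258.323,71.688) → (251.828,80.649) → (238.575,96.983).

Shape 4 is a closed polygon drawn with `<polygon>`. Its stroke #000000 means score at S521, F1803. After flipping Y the toolpath is (63.595,38.474) → (169.791,113.156) → (145.966,199.260) → (34.734,143.931) → (58.333,5.370) → (136.363,205.976) → (63.595,38.474), returning to the start.

Shape 5 is a cubic bezier drawn with `<path>`. Its stroke #ff00ff means engrave at S305, F3848. After flipping Y the toolpath is (35.865,156.610) → (45.248,159.233) → (56.441,164.800) → (70.265,172.431) → (87.542,181.246).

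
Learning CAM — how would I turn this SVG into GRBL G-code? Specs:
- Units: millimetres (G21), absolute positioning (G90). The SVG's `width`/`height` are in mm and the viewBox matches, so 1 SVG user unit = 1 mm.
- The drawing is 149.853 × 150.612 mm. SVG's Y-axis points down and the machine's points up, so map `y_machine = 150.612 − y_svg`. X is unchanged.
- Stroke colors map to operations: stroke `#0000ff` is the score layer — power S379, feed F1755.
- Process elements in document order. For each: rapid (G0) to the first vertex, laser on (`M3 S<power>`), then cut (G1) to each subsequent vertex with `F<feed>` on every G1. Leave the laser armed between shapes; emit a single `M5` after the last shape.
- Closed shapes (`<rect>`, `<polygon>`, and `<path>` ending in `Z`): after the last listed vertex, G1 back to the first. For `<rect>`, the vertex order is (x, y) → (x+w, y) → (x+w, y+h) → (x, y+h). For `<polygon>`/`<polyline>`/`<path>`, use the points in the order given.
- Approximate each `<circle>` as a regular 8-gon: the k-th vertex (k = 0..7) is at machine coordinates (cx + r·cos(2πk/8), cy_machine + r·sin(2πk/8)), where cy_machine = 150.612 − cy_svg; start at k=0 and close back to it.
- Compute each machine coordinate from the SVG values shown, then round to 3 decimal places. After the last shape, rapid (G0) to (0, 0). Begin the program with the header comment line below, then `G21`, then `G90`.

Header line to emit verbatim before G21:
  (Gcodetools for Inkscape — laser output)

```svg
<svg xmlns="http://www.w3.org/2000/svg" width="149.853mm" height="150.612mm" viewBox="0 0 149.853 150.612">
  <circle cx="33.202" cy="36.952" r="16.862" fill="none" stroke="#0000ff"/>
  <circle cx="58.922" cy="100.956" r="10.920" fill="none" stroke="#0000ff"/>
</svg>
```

1 u = 1 mm; y_m = 150.612 − y.

[1] `<circle>` circle, #0000ff→score S379 F1755: (50.064,113.660) → (45.125,125.583) → (33.202,130.522) → (21.279,125.583) → (16.340,113.660) → (21.279,101.737) → (33.202,96.798) → (45.125,101.737) → (50.064,113.660) (closed)

[2] `<circle>` circle, #0000ff→score S379 F1755: (69.842,49.656) → (66.644,57.378) → (58.922,60.576) → (51.200,57.378) → (48.002,49.656) → (51.200,41.934) → (58.922,38.736) → (66.644,41.934) → (69.842,49.656) (closed)

(Gcodetools for Inkscape — laser output)
G21
G90
G0 X50.064 Y113.660
M3 S379
G1 X45.125 Y125.583 F1755
G1 X33.202 Y130.522 F1755
G1 X21.279 Y125.583 F1755
G1 X16.340 Y113.660 F1755
G1 X21.279 Y101.737 F1755
G1 X33.202 Y96.798 F1755
G1 X45.125 Y101.737 F1755
G1 X50.064 Y113.660 F1755
G0 X69.842 Y49.656
M3 S379
G1 X66.644 Y57.378 F1755
G1 X58.922 Y60.576 F1755
G1 X51.200 Y57.378 F1755
G1 X48.002 Y49.656 F1755
G1 X51.200 Y41.934 F1755
G1 X58.922 Y38.736 F1755
G1 X66.644 Y41.934 F1755
G1 X69.842 Y49.656 F1755
M5
G0 X0.000 Y0.000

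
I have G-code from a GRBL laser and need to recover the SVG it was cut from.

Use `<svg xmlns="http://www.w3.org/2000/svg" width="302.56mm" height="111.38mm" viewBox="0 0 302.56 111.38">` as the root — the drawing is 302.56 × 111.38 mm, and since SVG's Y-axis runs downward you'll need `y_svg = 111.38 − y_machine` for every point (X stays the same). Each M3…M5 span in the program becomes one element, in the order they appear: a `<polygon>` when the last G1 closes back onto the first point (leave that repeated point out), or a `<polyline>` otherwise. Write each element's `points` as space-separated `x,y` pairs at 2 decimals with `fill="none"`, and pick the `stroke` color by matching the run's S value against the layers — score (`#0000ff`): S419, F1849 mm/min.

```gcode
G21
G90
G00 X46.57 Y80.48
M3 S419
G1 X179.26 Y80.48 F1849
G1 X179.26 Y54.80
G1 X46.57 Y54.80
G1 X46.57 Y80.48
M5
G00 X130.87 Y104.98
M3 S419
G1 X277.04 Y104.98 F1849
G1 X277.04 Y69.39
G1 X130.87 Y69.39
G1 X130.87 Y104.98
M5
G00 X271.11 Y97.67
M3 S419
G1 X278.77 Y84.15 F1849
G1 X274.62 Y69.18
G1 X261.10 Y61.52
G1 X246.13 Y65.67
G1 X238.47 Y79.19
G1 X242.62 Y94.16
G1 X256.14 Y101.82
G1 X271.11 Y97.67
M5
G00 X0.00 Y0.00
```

<svg xmlns="http://www.w3.org/2000/svg" width="302.56mm" height="111.38mm" viewBox="0 0 302.56 111.38">
  <polygon points="46.57,30.90 179.26,30.90 179.26,56.58 46.57,56.58" fill="none" stroke="#0000ff"/>
  <polygon points="130.87,6.40 277.04,6.40 277.04,41.99 130.87,41.99" fill="none" stroke="#0000ff"/>
  <polygon points="271.11,13.71 278.77,27.23 274.62,42.20 261.10,49.86 246.13,45.71 238.47,32.19 242.62,17.22 256.14,9.56" fill="none" stroke="#0000ff"/>
</svg>

y_svg = 111.38 − y_m. Every run uses S419, so all elements get stroke `#0000ff` (score).

[1] closed run; points: 46.57,30.90 179.26,30.90 179.26,56.58 46.57,56.58

[2] closed run; points: 130.87,6.40 277.04,6.40 277.04,41.99 130.87,41.99

[3] closed run; points: 271.11,13.71 278.77,27.23 274.62,42.20 261.10,49.86 246.13,45.71 238.47,32.19 242.62,17.22 256.14,9.56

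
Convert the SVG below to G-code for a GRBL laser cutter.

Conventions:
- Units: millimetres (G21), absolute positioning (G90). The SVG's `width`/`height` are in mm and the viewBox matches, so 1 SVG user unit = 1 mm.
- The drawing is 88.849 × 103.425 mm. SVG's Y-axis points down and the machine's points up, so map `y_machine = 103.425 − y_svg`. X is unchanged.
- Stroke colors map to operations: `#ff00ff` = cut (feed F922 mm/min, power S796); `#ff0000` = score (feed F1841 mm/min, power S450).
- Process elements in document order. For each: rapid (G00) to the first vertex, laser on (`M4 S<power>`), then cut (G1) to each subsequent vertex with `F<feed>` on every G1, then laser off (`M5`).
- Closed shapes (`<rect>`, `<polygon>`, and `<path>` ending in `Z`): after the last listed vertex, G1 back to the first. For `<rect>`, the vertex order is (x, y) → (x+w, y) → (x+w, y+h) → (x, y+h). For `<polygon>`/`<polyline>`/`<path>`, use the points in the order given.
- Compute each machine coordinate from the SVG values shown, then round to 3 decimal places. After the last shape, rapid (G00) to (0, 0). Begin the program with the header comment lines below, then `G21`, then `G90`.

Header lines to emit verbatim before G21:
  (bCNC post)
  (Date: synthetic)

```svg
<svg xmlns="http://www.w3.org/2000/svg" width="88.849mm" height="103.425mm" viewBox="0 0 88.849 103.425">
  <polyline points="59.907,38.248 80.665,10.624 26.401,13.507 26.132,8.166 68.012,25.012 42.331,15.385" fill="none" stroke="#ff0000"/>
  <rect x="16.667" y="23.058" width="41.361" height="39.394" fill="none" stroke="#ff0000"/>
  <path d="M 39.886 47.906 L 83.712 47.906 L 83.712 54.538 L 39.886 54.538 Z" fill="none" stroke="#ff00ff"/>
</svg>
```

viewBox `0 0 88.849 103.425` with mm width/height → 1 unit = 1 mm. Flip: y_m = 103.425 − y_svg.

**Shape 1** — `<polyline>` open polyline, stroke `#ff0000` → score (S450, F1841). Machine vertices: (59.907,65.177) → (80.665,92.801) → (26.401,89.918) → (26.132,95.259) → (68.012,78.413) → (42.331,88.040). Open path.

**Shape 2** — `<rect>` rectangle, stroke `#ff0000` → score (S450, F1841). Machine vertices: (16.667,80.367) → (58.028,80.367) → (58.028,40.973) → (16.667,40.973) → (16.667,80.367). Closed: final G1 returns to the first vertex.

**Shape 3** — `<path>` rectangle, stroke `#ff00ff` → cut (S796, F922). Machine vertices: (39.886,55.519) → (83.712,55.519) → (83.712,48.887) → (39.886,48.887) → (39.886,55.519). Closed: final G1 returns to the first vertex.

(bCNC post)
(Date: synthetic)
G21
G90
G00 X59.907 Y65.177
M4 S450
G1 X80.665 Y92.801 F1841
G1 X26.401 Y89.918 F1841
G1 X26.132 Y95.259 F1841
G1 X68.012 Y78.413 F1841
G1 X42.331 Y88.040 F1841
M5
G00 X16.667 Y80.367
M4 S450
G1 X58.028 Y80.367 F1841
G1 X58.028 Y40.973 F1841
G1 X16.667 Y40.973 F1841
G1 X16.667 Y80.367 F1841
M5
G00 X39.886 Y55.519
M4 S796
G1 X83.712 Y55.519 F922
G1 X83.712 Y48.887 F922
G1 X39.886 Y48.887 F922
G1 X39.886 Y55.519 F922
M5
G00 X0.000 Y0.000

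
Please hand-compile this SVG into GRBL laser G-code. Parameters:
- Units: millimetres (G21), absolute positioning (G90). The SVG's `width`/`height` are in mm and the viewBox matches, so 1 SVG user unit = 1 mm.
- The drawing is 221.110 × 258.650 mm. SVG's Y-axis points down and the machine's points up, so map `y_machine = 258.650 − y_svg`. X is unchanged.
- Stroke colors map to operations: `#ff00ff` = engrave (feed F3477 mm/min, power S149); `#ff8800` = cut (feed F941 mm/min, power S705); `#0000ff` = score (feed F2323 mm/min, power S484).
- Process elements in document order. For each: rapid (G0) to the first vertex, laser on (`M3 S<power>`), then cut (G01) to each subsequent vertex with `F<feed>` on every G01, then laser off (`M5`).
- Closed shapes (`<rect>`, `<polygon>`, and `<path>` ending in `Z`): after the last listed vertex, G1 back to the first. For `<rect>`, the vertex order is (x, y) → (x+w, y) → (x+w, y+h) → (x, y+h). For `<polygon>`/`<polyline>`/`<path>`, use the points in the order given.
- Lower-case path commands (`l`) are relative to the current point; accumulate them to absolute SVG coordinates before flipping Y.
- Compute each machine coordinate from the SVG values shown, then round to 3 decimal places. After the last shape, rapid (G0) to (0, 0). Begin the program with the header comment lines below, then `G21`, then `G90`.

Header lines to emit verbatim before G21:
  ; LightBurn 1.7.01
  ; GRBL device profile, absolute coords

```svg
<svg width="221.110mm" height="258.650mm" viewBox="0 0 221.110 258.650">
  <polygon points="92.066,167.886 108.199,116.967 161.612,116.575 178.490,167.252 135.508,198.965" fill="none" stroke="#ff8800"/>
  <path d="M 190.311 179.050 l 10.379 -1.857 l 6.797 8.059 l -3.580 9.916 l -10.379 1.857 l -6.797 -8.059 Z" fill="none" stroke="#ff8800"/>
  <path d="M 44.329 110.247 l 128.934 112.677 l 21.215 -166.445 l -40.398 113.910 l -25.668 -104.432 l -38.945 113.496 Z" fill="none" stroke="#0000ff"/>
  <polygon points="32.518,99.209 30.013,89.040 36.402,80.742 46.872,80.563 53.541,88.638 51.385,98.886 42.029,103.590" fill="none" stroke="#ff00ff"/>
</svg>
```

; LightBurn 1.7.01
; GRBL device profile, absolute coords
G21
G90
G0 X92.066 Y90.764
M3 S705
G01 X108.199 Y141.683 F941
G01 X161.612 Y142.075 F941
G01 X178.490 Y91.398 F941
G01 X135.508 Y59.685 F941
G01 X92.066 Y90.764 F941
M5
G0 X190.311 Y79.600
M3 S705
G01 X200.690 Y81.457 F941
G01 X207.487 Y73.398 F941
G01 X203.907 Y63.482 F941
G01 X193.528 Y61.625 F941
G01 X186.731 Y69.684 F941
G01 X190.311 Y79.600 F941
M5
G0 X44.329 Y148.403
M3 S484
G01 X173.263 Y35.726 F2323
G01 X194.478 Y202.171 F2323
G01 X154.080 Y88.261 F2323
G01 X128.412 Y192.693 F2323
G01 X89.467 Y79.197 F2323
G01 X44.329 Y148.403 F2323
M5
G0 X32.518 Y159.441
M3 S149
G01 X30.013 Y169.610 F3477
G01 X36.402 Y177.908 F3477
G01 X46.872 Y178.087 F3477
G01 X53.541 Y170.012 F3477
G01 X51.385 Y159.764 F3477
G01 X42.029 Y155.060 F3477
G01 X32.518 Y159.441 F3477
M5
G0 X0.000 Y0.000

Since the viewBox matches the mm dimensions, user units are millimetres directly. The only transform is the Y-flip y_m = 258.650 − y_svg.

Shape 1 is a regular polygon drawn with `<polygon>`. Its stroke #ff8800 means cut at S705, F941. After flipping Y the toolpath is (92.066,90.764) → (108.199,141.683) → (161.612,142.075) → (178.490,91.398) → (135.508,59.685) → (92.066,90.764), returning to the start.

Shape 2 is a regular polygon drawn with `<path>`. Its stroke #ff8800 means cut at S705, F941. After flipping Y the toolpath is (190.311,79.600) → (200.690,81.457) → (207.487,73.398) → (203.907,63.482) → (193.528,61.625) → (186.731,69.684) → (190.311,79.600), returning to the start.

Shape 3 is a closed polygon drawn with `<path>`. Its stroke #0000ff means score at S484, F2323. After flipping Y the toolpath is (44.329,148.403) → (173.263,35.726) → (194.478,202.171) → (154.080,88.261) → (128.412,192.693) → (89.467,79.197) → (44.329,148.403), returning to the start.

Shape 4 is a regular polygon drawn with `<polygon>`. Its stroke #ff00ff means engrave at S149, F3477. After flipping Y the toolpath is (32.518,159.441) → (30.013,169.610) → (36.402,177.908) → (46.872,178.087) → (53.541,170.012) → (51.385,159.764) → (42.029,155.060) → (32.518,159.441), returning to the start.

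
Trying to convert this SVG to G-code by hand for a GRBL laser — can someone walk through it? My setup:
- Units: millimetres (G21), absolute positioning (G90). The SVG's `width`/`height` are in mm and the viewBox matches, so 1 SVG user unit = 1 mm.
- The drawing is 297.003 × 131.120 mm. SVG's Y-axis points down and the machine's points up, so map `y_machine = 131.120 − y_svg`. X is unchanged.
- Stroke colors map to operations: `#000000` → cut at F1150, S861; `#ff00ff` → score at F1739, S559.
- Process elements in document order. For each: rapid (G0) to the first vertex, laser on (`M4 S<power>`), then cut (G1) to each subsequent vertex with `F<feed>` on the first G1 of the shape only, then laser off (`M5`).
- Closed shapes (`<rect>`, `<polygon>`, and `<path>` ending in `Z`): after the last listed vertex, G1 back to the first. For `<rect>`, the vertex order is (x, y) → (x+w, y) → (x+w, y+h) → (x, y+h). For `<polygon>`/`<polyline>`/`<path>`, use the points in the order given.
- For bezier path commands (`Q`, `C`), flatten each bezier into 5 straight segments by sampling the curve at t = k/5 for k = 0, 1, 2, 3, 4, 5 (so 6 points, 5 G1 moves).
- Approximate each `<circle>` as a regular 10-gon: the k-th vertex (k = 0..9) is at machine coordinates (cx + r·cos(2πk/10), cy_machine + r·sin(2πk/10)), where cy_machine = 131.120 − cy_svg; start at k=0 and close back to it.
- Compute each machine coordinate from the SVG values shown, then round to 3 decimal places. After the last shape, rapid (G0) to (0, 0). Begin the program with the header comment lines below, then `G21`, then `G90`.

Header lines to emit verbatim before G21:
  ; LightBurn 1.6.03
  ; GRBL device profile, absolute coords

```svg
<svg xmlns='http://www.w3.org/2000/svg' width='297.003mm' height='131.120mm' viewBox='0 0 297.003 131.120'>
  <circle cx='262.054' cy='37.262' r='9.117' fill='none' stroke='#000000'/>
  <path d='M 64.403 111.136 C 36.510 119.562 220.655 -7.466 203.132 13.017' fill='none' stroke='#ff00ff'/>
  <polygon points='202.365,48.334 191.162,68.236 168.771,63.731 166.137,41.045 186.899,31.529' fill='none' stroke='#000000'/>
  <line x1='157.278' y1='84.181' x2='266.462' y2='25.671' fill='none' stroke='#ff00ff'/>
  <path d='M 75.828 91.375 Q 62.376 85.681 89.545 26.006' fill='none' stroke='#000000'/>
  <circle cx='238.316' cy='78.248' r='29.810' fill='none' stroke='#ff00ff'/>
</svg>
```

Since the viewBox matches the mm dimensions, user units are millimetres directly. The only transform is the Y-flip y_m = 131.120 − y_svg.

Shape 1 is a circle drawn with `<circle>`. Its stroke #000000 means cut at S861, F1150. After flipping Y the toolpath is (271.171,93.858) → (269.430,99.217) → (264.871,102.529) → (259.237,102.529) → (254.678,99.217) → (252.937,93.858) → (254.678,88.499) → (259.237,85.187) → (264.871,85.187) → (269.430,88.499) → (271.171,93.858), returning to the start.

Shape 2 is a cubic bezier drawn with `<path>`. Its stroke #ff00ff means score at S559, F1739. After flipping Y the toolpath is (64.403,19.984) → (69.802,28.919) → (106.232,56.781) → (153.836,89.987) → (192.755,114.955) → (203.132,118.103).

Shape 3 is a regular polygon drawn with `<polygon>`. Its stroke #000000 means cut at S861, F1150. After flipping Y the toolpath is (202.365,82.786) → (191.162,62.884) → (168.771,67.389) → (166.137,90.075) → (186.899,99.591) → (202.365,82.786), returning to the start.

Shape 4 is a line segment drawn with `<line>`. Its stroke #ff00ff means score at S559, F1739. After flipping Y the toolpath is (157.278,46.939) → (266.462,105.449).

Shape 5 is a quadratic bezier drawn with `<path>`. Its stroke #000000 means cut at S861, F1150. After flipping Y the toolpath is (75.828,39.745) → (72.072,44.182) → (71.566,52.937) → (74.309,66.011) → (80.302,83.403) → (89.545,105.114).

Shape 6 is a circle drawn with `<circle>`. Its stroke #ff00ff means score at S559, F1739. After flipping Y the toolpath is (268.126,52.872) → (262.433,70.394) → (247.528,81.223) → (229.104,81.223) → (214.199,70.394) → (208.506,52.872) → (214.199,35.350) → (229.104,24.521) → (247.528,24.521) → (262.433,35.350) → (268.126,52.872), returning to the start.

; LightBurn 1.6.03
; GRBL device profile, absolute coords
G21
G90
G0 X271.171 Y93.858
M4 S861
G1 X269.430 Y99.217 F1150
G1 X264.871 Y102.529
G1 X259.237 Y102.529
G1 X254.678 Y99.217
G1 X252.937 Y93.858
G1 X254.678 Y88.499
G1 X259.237 Y85.187
G1 X264.871 Y85.187
G1 X269.430 Y88.499
G1 X271.171 Y93.858
M5
G0 X64.403 Y19.984
M4 S559
G1 X69.802 Y28.919 F1739
G1 X106.232 Y56.781
G1 X153.836 Y89.987
G1 X192.755 Y114.955
G1 X203.132 Y118.103
M5
G0 X202.365 Y82.786
M4 S861
G1 X191.162 Y62.884 F1150
G1 X168.771 Y67.389
G1 X166.137 Y90.075
G1 X186.899 Y99.591
G1 X202.365 Y82.786
M5
G0 X157.278 Y46.939
M4 S559
G1 X266.462 Y105.449 F1739
M5
G0 X75.828 Y39.745
M4 S861
G1 X72.072 Y44.182 F1150
G1 X71.566 Y52.937
G1 X74.309 Y66.011
G1 X80.302 Y83.403
G1 X89.545 Y105.114
M5
G0 X268.126 Y52.872
M4 S559
G1 X262.433 Y70.394 F1739
G1 X247.528 Y81.223
G1 X229.104 Y81.223
G1 X214.199 Y70.394
G1 X208.506 Y52.872
G1 X214.199 Y35.350
G1 X229.104 Y24.521
G1 X247.528 Y24.521
G1 X262.433 Y35.350
G1 X268.126 Y52.872
M5
G0 X0.000 Y0.000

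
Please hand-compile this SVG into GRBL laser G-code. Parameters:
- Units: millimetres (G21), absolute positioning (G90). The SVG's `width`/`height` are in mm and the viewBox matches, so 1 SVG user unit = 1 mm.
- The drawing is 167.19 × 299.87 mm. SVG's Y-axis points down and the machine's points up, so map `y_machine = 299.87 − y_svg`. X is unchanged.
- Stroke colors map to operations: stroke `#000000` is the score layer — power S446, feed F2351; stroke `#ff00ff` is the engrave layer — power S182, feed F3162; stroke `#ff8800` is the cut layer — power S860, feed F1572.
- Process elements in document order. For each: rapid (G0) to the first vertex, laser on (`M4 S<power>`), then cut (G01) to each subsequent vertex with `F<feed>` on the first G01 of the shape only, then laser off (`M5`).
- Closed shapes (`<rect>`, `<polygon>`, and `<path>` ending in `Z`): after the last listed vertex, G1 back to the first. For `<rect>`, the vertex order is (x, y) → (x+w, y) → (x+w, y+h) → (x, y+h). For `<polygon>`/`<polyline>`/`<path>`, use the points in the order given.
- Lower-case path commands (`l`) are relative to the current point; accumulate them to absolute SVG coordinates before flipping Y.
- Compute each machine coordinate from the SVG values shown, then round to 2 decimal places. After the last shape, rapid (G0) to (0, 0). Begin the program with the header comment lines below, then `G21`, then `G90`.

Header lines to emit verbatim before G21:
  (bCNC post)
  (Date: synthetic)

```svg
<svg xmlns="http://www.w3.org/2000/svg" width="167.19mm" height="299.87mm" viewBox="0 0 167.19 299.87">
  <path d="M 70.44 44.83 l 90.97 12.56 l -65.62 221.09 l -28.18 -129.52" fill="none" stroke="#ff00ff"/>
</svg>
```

viewBox `0 0 167.19 299.87` with mm width/height → 1 unit = 1 mm. Flip: y_m = 299.87 − y_svg.

**Shape 1** — `<path>` open polyline, stroke `#ff00ff` → engrave (S182, F3162). Machine vertices: (70.44,255.04) → (161.41,242.48) → (95.79,21.39) → (67.61,150.91). Open path.

(bCNC post)
(Date: synthetic)
G21
G90
G0 X70.44 Y255.04
M4 S182
G01 X161.41 Y242.48 F3162
G01 X95.79 Y21.39
G01 X67.61 Y150.91
M5
G0 X0.00 Y0.00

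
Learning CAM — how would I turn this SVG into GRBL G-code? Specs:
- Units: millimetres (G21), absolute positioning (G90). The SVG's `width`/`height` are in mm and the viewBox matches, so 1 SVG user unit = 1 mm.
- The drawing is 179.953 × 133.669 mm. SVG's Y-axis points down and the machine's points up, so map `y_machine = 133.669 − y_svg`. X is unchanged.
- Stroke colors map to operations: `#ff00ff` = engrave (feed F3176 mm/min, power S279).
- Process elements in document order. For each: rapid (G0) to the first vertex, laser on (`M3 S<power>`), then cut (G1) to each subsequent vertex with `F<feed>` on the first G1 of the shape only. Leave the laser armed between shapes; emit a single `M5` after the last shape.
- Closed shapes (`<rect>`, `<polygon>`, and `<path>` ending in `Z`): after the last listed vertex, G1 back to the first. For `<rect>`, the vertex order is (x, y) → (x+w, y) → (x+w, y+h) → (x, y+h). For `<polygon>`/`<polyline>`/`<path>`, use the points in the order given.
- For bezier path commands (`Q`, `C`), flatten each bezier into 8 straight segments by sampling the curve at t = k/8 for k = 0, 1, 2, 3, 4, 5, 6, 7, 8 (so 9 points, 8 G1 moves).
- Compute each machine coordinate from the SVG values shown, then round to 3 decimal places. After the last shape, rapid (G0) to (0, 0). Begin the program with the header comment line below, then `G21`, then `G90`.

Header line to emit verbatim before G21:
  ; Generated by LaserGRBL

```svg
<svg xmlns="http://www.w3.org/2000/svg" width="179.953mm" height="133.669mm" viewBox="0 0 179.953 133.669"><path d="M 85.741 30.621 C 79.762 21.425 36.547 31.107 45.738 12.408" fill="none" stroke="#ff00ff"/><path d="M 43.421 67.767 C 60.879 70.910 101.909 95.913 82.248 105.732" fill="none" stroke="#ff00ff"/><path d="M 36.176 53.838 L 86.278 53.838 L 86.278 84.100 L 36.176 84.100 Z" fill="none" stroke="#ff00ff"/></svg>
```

; Generated by LaserGRBL
G21
G90
G0 X85.741 Y103.048
M3 S279
G1 X81.929 Y105.704 F3176
G1 X75.676 Y107.144
G1 X68.033 Y107.922
G1 X60.051 Y108.591
G1 X52.780 Y109.706
G1 X47.270 Y111.820
G1 X44.573 Y115.487
G1 X45.738 Y121.261
G0 X43.421 Y65.902
M3 S279
G1 X50.908 Y63.771 F3176
G1 X59.618 Y60.025
G1 X68.562 Y55.097
G1 X76.754 Y49.423
G1 X83.206 Y43.436
G1 X86.931 Y37.569
G1 X86.941 Y32.259
G1 X82.248 Y27.937
G0 X36.176 Y79.831
M3 S279
G1 X86.278 Y79.831 F3176
G1 X86.278 Y49.569
G1 X36.176 Y49.569
G1 X36.176 Y79.831
M5
G0 X0.000 Y0.000

1 u = 1 mm; y_m = 133.669 − y.

[1] `<path>` cubic bezier, #ff00ff→engrave S279 F3176: (85.741,103.048) → (81.929,105.704) → (75.676,107.144) → (68.033,107.922) → (60.051,108.591) → (52.780,109.706) → (47.270,111.820) → (44.573,115.487) → (45.738,121.261)

[2] `<path>` cubic bezier, #ff00ff→engrave S279 F3176: (43.421,65.902) → (50.908,63.771) → (59.618,60.025) → (68.562,55.097) → (76.754,49.423) → (83.206,43.436) → (86.931,37.569) → (86.941,32.259) → (82.248,27.937)

[3] `<path>` rectangle, #ff00ff→engrave S279 F3176: (36.176,79.831) → (86.278,79.831) → (86.278,49.569) → (36.176,49.569) → (36.176,79.831) (closed)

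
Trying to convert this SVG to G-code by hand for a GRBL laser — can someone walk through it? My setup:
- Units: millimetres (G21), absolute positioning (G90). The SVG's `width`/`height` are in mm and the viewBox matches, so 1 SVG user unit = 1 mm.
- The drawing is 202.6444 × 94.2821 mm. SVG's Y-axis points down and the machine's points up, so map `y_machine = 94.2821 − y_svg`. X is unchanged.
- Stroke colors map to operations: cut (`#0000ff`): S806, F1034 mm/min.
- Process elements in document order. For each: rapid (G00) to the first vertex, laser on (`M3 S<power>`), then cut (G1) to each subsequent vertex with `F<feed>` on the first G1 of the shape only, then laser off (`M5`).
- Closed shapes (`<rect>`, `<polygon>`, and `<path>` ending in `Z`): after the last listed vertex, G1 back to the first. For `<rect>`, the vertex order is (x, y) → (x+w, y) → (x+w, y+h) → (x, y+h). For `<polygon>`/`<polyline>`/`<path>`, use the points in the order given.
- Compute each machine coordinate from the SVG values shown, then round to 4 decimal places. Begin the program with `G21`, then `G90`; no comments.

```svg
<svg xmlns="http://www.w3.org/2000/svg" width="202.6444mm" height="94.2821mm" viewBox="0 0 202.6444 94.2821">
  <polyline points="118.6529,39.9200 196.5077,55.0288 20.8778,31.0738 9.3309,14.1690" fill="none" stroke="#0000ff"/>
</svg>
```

Since the viewBox matches the mm dimensions, user units are millimetres directly. The only transform is the Y-flip y_m = 94.2821 − y_svg.

Shape 1 is a open polyline drawn with `<polyline>`. Its stroke #0000ff means cut at S806, F1034. After flipping Y the toolpath is (118.6529,54.3621) → (196.5077,39.2533) → (20.8778,63.2083) → (9.3309,80.1131).

G21
G90
G00 X118.6529 Y54.3621
M3 S806
G1 X196.5077 Y39.2533 F1034
G1 X20.8778 Y63.2083
G1 X9.3309 Y80.1131
M5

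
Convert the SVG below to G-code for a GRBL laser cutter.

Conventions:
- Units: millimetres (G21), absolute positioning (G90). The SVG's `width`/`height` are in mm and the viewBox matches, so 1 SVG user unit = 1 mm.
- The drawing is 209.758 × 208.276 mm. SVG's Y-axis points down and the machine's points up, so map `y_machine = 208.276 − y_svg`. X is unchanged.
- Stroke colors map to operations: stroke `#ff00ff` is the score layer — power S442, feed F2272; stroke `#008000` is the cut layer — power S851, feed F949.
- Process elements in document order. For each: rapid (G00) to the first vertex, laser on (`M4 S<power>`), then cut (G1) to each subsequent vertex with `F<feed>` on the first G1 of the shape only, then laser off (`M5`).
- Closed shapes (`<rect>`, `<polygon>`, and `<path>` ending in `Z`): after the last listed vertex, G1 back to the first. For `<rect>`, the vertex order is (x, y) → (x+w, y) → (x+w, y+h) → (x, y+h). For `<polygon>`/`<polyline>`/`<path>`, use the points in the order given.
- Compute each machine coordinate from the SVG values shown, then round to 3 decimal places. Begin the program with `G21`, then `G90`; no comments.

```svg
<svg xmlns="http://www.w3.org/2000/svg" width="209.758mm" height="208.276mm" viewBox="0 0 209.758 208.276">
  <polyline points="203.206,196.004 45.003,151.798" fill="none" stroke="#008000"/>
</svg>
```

G21
G90
G00 X203.206 Y12.272
M4 S851
G1 X45.003 Y56.478 F949
M5

Since the viewBox matches the mm dimensions, user units are millimetres directly. The only transform is the Y-flip y_m = 208.276 − y_svg.

Shape 1 is a line segment drawn with `<polyline>`. Its stroke #008000 means cut at S851, F949. After flipping Y the toolpath is (203.206,12.272) → (45.003,56.478).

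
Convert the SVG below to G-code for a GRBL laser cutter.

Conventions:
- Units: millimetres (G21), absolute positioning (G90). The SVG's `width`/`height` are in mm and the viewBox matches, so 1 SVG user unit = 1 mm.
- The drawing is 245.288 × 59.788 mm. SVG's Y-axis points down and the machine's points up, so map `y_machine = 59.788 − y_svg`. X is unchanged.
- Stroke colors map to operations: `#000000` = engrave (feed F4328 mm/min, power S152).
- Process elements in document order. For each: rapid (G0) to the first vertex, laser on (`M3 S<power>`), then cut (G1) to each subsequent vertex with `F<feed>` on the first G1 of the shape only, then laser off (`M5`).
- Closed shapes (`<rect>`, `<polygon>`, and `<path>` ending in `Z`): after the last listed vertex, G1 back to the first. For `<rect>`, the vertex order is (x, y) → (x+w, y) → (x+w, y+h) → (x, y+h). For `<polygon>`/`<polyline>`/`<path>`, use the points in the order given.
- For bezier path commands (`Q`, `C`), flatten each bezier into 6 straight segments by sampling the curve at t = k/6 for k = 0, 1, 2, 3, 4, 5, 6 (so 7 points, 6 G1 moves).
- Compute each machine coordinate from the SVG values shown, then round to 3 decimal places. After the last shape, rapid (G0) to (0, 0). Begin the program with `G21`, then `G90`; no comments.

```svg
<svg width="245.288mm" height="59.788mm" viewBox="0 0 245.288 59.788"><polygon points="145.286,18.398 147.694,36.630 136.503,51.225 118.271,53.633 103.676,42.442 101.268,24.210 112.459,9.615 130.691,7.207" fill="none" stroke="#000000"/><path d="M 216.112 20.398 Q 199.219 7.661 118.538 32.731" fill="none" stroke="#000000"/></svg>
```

viewBox `0 0 245.288 59.788` with mm width/height → 1 unit = 1 mm. Flip: y_m = 59.788 − y_svg.

**Shape 1** — `<polygon>` regular polygon, stroke `#000000` → engrave (S152, F4328). Machine vertices: (145.286,41.390) → (147.694,23.158) → (136.503,8.563) → (118.271,6.155) → (103.676,17.346) → (101.268,35.578) → (112.459,50.173) → (130.691,52.581) → (145.286,41.390). Closed: final G1 returns to the first vertex.

**Shape 2** — `<path>` quadratic bezier, stroke `#000000` → engrave (S152, F4328). Control points (SVG): P0=(216.112,20.398), P1=(199.219,7.661), P2=(118.538,32.731); sampled at t=k/6. Machine vertices: (216.112,39.390) → (208.709,42.585) → (197.762,43.681) → (183.272,42.675) → (165.238,39.570) → (143.660,34.363) → (118.538,27.057). Open path.

G21
G90
G0 X145.286 Y41.390
M3 S152
G1 X147.694 Y23.158 F4328
G1 X136.503 Y8.563
G1 X118.271 Y6.155
G1 X103.676 Y17.346
G1 X101.268 Y35.578
G1 X112.459 Y50.173
G1 X130.691 Y52.581
G1 X145.286 Y41.390
M5
G0 X216.112 Y39.390
M3 S152
G1 X208.709 Y42.585 F4328
G1 X197.762 Y43.681
G1 X183.272 Y42.675
G1 X165.238 Y39.570
G1 X143.660 Y34.363
G1 X118.538 Y27.057
M5
G0 X0.000 Y0.000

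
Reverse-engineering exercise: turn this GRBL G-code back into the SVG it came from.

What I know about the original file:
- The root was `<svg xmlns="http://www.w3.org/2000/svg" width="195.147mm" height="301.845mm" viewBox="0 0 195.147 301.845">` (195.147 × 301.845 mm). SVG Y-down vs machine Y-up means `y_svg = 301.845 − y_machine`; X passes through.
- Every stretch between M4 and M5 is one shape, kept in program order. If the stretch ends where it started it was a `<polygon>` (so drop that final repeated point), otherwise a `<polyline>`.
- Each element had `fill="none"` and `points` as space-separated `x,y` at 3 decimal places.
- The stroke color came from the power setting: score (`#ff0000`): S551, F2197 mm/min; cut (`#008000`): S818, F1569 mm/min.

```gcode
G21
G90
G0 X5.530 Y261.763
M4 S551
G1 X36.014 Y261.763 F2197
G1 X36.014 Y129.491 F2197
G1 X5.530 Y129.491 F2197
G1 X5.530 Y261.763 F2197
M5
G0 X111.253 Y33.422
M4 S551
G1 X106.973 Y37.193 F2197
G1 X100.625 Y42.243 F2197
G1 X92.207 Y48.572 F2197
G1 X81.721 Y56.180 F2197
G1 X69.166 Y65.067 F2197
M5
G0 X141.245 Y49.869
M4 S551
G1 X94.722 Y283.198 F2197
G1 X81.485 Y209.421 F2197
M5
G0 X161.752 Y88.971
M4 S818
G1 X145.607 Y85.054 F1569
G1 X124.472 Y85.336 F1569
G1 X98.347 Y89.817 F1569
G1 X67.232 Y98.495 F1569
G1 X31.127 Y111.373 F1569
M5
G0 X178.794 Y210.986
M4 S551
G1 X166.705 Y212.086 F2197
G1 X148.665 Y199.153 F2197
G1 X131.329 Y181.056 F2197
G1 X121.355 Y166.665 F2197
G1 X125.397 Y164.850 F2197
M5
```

Each laser-on run becomes one SVG element. Flip Y back into SVG space with y_svg = 301.845 − y_machine.

Run 1: S551 ⇒ score layer `#ff0000`. The run returns to its start, so emit a `<polygon>` with points (Y-flipped): 5.530,40.082 36.014,40.082 36.014,172.354 5.530,172.354.

Run 2: the run's S551 means `#ff0000` (score). The run is open, so emit a `<polyline>` with points (Y-flipped): 111.253,268.423 106.973,264.652 100.625,259.602 92.207,253.273 81.721,245.665 69.166,236.778.

Run 3: power S551 maps to stroke `#ff0000` (score). The run is open, so emit a `<polyline>` with points (Y-flipped): 141.245,251.976 94.722,18.647 81.485,92.424.

Run 4: S818 ⇒ cut layer `#008000`. The run is open, so emit a `<polyline>` with points (Y-flipped): 161.752,212.874 145.607,216.791 124.472,216.509 98.347,212.028 67.232,203.350 31.127,190.472.

Run 5: power S551 maps to stroke `#ff0000` (score). The run is open, so emit a `<polyline>` with points (Y-flipped): 178.794,90.859 166.705,89.759 148.665,102.692 131.329,120.789 121.355,135.180 125.397,136.995.

<svg xmlns="http://www.w3.org/2000/svg" width="195.147mm" height="301.845mm" viewBox="0 0 195.147 301.845">
  <polygon points="5.530,40.082 36.014,40.082 36.014,172.354 5.530,172.354" fill="none" stroke="#ff0000"/>
  <polyline points="111.253,268.423 106.973,264.652 100.625,259.602 92.207,253.273 81.721,245.665 69.166,236.778" fill="none" stroke="#ff0000"/>
  <polyline points="141.245,251.976 94.722,18.647 81.485,92.424" fill="none" stroke="#ff0000"/>
  <polyline points="161.752,212.874 145.607,216.791 124.472,216.509 98.347,212.028 67.232,203.350 31.127,190.472" fill="none" stroke="#008000"/>
  <polyline points="178.794,90.859 166.705,89.759 148.665,102.692 131.329,120.789 121.355,135.180 125.397,136.995" fill="none" stroke="#ff0000"/>
</svg>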